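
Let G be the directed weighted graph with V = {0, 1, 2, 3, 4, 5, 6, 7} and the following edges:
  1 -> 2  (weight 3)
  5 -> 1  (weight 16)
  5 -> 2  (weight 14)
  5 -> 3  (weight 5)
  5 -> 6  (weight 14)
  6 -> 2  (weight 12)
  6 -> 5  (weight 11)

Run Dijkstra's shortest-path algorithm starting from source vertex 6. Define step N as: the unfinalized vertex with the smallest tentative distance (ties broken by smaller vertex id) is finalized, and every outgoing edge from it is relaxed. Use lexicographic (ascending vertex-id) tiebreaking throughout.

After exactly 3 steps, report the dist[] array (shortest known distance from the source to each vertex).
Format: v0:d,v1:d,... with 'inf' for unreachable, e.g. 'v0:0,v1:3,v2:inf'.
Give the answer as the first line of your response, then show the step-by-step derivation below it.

v0:inf,v1:27,v2:12,v3:16,v4:inf,v5:11,v6:0,v7:inf

step 1: dist = v0:inf,v1:inf,v2:12,v3:inf,v4:inf,v5:11,v6:0,v7:inf
step 2: dist = v0:inf,v1:27,v2:12,v3:16,v4:inf,v5:11,v6:0,v7:inf
step 3: dist = v0:inf,v1:27,v2:12,v3:16,v4:inf,v5:11,v6:0,v7:inf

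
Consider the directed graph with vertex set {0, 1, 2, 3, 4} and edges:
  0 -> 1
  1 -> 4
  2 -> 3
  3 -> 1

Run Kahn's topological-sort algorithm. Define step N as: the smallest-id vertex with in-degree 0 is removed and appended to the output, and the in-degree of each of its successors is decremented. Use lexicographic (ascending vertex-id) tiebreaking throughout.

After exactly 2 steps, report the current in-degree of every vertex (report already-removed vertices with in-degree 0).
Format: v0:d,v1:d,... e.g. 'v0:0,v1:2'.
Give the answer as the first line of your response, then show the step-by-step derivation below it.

v0:0,v1:1,v2:0,v3:0,v4:1

step 1: output 0; order=[0]; indeg=(0,1,0,1,1)
step 2: output 2; order=[0,2]; indeg=(0,1,0,0,1)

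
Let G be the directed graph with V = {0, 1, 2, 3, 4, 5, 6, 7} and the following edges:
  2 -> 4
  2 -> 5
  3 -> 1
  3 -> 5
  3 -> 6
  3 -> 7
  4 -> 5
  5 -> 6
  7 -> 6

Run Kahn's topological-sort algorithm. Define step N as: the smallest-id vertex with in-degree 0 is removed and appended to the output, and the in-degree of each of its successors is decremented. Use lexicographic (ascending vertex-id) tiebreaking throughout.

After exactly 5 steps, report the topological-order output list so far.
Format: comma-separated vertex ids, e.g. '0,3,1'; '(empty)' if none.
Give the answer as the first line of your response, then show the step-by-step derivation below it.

0,2,3,1,4

step 1: output 0; order=[0]; indeg=(0,1,0,0,1,3,3,1)
step 2: output 2; order=[0,2]; indeg=(0,1,0,0,0,2,3,1)
step 3: output 3; order=[0,2,3]; indeg=(0,0,0,0,0,1,2,0)
step 4: output 1; order=[0,2,3,1]; indeg=(0,0,0,0,0,1,2,0)
step 5: output 4; order=[0,2,3,1,4]; indeg=(0,0,0,0,0,0,2,0)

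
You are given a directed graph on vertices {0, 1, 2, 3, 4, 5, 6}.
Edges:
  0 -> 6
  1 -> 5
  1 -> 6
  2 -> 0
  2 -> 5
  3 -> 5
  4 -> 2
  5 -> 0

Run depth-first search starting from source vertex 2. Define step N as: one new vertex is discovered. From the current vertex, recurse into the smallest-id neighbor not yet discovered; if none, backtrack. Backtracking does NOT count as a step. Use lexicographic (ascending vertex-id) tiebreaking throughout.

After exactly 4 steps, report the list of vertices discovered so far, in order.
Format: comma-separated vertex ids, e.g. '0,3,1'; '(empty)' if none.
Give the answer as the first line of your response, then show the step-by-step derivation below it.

2,0,6,5

step 1: discover 2; path=2; order=2
step 2: discover 0; path=2>0; order=2,0
step 3: discover 6; path=2>0>6; order=2,0,6
step 4: discover 5; path=2>5; order=2,0,6,5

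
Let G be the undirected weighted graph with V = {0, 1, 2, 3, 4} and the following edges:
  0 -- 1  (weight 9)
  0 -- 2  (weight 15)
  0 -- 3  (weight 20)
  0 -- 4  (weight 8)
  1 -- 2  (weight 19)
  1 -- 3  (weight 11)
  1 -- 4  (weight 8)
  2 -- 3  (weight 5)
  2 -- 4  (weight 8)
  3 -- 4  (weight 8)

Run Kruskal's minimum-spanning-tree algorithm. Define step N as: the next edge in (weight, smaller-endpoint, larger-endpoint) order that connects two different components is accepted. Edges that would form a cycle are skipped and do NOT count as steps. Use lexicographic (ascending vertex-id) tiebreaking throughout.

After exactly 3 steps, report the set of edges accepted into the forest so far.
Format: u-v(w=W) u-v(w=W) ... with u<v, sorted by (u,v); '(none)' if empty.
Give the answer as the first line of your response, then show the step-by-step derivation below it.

0-4(w=8) 1-4(w=8) 2-3(w=5)

step 1: add edge 2-3 (w=5); MST = {2-3(w=5)}
step 2: add edge 0-4 (w=8); MST = {0-4(w=8) 2-3(w=5)}
step 3: add edge 1-4 (w=8); MST = {0-4(w=8) 1-4(w=8) 2-3(w=5)}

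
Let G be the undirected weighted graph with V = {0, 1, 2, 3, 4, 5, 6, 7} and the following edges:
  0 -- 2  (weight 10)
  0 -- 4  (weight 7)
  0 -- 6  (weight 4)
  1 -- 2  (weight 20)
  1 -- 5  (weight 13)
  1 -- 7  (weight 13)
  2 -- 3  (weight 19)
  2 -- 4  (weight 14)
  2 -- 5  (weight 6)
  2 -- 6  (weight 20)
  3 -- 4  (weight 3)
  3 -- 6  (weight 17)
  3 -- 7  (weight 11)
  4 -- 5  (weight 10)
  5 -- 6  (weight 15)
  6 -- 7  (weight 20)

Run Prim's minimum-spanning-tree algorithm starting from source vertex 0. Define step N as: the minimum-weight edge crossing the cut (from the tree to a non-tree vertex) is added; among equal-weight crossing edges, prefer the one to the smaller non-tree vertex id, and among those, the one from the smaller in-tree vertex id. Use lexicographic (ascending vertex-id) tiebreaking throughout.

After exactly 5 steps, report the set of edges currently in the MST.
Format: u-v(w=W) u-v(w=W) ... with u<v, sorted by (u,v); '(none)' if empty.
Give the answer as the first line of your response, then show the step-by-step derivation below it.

0-2(w=10) 0-4(w=7) 0-6(w=4) 2-5(w=6) 3-4(w=3)

step 1: add edge 0-6 (w=4); MST = {0-6(w=4)}
step 2: add edge 0-4 (w=7); MST = {0-4(w=7) 0-6(w=4)}
step 3: add edge 3-4 (w=3); MST = {0-4(w=7) 0-6(w=4) 3-4(w=3)}
step 4: add edge 0-2 (w=10); MST = {0-2(w=10) 0-4(w=7) 0-6(w=4) 3-4(w=3)}
step 5: add edge 2-5 (w=6); MST = {0-2(w=10) 0-4(w=7) 0-6(w=4) 2-5(w=6) 3-4(w=3)}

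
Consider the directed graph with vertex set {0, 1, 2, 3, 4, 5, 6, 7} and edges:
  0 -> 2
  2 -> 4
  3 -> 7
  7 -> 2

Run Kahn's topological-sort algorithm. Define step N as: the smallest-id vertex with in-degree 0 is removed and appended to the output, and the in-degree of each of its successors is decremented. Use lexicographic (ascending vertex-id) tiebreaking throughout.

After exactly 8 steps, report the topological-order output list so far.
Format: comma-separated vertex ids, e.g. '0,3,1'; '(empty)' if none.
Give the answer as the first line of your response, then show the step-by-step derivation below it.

0,1,3,5,6,7,2,4

step 1: output 0; order=[0]; indeg=(0,0,1,0,1,0,0,1)
step 2: output 1; order=[0,1]; indeg=(0,0,1,0,1,0,0,1)
step 3: output 3; order=[0,1,3]; indeg=(0,0,1,0,1,0,0,0)
step 4: output 5; order=[0,1,3,5]; indeg=(0,0,1,0,1,0,0,0)
step 5: output 6; order=[0,1,3,5,6]; indeg=(0,0,1,0,1,0,0,0)
step 6: output 7; order=[0,1,3,5,6,7]; indeg=(0,0,0,0,1,0,0,0)
step 7: output 2; order=[0,1,3,5,6,7,2]; indeg=(0,0,0,0,0,0,0,0)
step 8: output 4; order=[0,1,3,5,6,7,2,4]; indeg=(0,0,0,0,0,0,0,0)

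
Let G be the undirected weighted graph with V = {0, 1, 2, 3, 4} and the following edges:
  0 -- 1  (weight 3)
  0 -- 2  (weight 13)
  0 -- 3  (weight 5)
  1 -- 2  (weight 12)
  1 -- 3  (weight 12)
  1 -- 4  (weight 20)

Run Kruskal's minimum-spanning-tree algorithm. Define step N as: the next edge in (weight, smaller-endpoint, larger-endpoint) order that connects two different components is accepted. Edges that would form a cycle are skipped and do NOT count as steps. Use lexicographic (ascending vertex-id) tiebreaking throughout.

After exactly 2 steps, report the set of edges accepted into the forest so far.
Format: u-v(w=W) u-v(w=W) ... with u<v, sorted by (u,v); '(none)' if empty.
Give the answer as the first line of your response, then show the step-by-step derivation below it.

0-1(w=3) 0-3(w=5)

step 1: add edge 0-1 (w=3); MST = {0-1(w=3)}
step 2: add edge 0-3 (w=5); MST = {0-1(w=3) 0-3(w=5)}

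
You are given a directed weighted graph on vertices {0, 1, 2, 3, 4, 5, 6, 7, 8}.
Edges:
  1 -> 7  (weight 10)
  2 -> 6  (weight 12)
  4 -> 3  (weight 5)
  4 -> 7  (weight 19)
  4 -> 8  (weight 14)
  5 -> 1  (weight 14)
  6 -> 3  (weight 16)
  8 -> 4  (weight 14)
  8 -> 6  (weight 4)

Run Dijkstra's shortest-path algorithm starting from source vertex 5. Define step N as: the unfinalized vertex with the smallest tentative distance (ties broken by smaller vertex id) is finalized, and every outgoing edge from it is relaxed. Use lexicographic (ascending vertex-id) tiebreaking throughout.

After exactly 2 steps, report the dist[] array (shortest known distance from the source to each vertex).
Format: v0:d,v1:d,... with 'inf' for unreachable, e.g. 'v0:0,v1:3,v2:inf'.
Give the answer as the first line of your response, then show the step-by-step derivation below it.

v0:inf,v1:14,v2:inf,v3:inf,v4:inf,v5:0,v6:inf,v7:24,v8:inf

step 1: dist = v0:inf,v1:14,v2:inf,v3:inf,v4:inf,v5:0,v6:inf,v7:inf,v8:inf
step 2: dist = v0:inf,v1:14,v2:inf,v3:inf,v4:inf,v5:0,v6:inf,v7:24,v8:inf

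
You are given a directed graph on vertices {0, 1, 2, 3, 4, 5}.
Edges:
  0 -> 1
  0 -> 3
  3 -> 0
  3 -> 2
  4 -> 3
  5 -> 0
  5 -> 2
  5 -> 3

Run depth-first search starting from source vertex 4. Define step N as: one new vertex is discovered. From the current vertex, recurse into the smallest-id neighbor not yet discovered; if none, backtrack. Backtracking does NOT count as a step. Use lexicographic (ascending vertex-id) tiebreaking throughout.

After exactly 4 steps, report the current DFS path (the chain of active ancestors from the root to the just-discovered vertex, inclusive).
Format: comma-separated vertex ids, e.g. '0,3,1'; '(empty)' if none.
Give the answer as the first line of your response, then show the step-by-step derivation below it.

4,3,0,1

step 1: discover 4; path=4; order=4
step 2: discover 3; path=4>3; order=4,3
step 3: discover 0; path=4>3>0; order=4,3,0
step 4: discover 1; path=4>3>0>1; order=4,3,0,1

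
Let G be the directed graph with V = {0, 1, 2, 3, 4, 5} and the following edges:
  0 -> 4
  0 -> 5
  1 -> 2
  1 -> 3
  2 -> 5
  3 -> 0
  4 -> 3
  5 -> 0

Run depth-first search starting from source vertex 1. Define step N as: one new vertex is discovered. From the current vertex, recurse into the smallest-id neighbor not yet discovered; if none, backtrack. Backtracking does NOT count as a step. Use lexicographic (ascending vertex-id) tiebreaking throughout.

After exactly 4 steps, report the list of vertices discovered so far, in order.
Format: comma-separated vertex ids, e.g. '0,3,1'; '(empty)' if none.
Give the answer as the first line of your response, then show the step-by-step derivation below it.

1,2,5,0

step 1: discover 1; path=1; order=1
step 2: discover 2; path=1>2; order=1,2
step 3: discover 5; path=1>2>5; order=1,2,5
step 4: discover 0; path=1>2>5>0; order=1,2,5,0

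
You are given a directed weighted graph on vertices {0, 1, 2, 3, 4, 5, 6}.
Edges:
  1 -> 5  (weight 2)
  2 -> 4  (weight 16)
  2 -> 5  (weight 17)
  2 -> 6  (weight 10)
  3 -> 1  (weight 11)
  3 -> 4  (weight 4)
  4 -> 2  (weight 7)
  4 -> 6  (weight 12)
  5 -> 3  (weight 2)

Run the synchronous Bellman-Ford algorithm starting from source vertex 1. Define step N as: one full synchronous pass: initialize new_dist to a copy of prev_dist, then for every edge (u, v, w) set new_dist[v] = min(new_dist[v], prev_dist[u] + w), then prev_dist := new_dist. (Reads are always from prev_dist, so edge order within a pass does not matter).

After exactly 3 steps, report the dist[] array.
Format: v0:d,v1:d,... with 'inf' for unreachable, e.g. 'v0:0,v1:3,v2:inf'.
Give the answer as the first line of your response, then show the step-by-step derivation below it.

v0:inf,v1:0,v2:inf,v3:4,v4:8,v5:2,v6:inf

step 1: dist = v0:inf,v1:0,v2:inf,v3:inf,v4:inf,v5:2,v6:inf
step 2: dist = v0:inf,v1:0,v2:inf,v3:4,v4:inf,v5:2,v6:inf
step 3: dist = v0:inf,v1:0,v2:inf,v3:4,v4:8,v5:2,v6:inf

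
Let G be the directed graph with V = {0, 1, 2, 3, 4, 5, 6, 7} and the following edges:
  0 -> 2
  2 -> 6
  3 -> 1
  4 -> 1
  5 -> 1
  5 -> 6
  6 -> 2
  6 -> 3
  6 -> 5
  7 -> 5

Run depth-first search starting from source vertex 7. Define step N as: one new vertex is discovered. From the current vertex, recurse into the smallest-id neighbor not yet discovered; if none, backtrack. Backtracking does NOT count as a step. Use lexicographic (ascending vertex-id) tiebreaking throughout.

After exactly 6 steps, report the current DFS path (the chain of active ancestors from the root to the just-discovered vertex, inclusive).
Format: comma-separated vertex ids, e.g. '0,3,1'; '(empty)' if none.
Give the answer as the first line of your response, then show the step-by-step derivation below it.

7,5,6,3

step 1: discover 7; path=7; order=7
step 2: discover 5; path=7>5; order=7,5
step 3: discover 1; path=7>5>1; order=7,5,1
step 4: discover 6; path=7>5>6; order=7,5,1,6
step 5: discover 2; path=7>5>6>2; order=7,5,1,6,2
step 6: discover 3; path=7>5>6>3; order=7,5,1,6,2,3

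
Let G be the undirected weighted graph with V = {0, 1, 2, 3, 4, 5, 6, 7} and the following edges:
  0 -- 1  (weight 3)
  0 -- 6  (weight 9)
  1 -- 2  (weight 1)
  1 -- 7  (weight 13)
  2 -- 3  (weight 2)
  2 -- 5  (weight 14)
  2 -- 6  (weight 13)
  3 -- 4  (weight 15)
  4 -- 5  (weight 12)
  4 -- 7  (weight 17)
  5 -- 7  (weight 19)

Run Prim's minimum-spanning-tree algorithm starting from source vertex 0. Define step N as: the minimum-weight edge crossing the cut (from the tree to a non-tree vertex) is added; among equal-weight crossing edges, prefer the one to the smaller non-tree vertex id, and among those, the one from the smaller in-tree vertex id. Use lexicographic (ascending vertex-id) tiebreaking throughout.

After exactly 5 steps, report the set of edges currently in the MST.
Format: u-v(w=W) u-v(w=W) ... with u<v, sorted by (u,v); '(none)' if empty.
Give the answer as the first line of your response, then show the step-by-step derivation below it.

0-1(w=3) 0-6(w=9) 1-2(w=1) 1-7(w=13) 2-3(w=2)

step 1: add edge 0-1 (w=3); MST = {0-1(w=3)}
step 2: add edge 1-2 (w=1); MST = {0-1(w=3) 1-2(w=1)}
step 3: add edge 2-3 (w=2); MST = {0-1(w=3) 1-2(w=1) 2-3(w=2)}
step 4: add edge 0-6 (w=9); MST = {0-1(w=3) 0-6(w=9) 1-2(w=1) 2-3(w=2)}
step 5: add edge 1-7 (w=13); MST = {0-1(w=3) 0-6(w=9) 1-2(w=1) 1-7(w=13) 2-3(w=2)}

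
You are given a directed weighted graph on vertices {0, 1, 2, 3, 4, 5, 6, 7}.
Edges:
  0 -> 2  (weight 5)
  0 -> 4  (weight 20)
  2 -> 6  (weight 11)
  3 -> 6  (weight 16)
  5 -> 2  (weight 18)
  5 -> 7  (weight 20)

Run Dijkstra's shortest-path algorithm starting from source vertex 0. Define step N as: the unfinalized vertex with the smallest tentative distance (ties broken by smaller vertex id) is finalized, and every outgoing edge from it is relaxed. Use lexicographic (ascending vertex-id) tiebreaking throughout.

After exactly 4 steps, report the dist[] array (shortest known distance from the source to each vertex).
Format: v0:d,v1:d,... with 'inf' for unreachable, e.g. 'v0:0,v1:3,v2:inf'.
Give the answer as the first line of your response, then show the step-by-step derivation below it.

v0:0,v1:inf,v2:5,v3:inf,v4:20,v5:inf,v6:16,v7:inf

step 1: dist = v0:0,v1:inf,v2:5,v3:inf,v4:20,v5:inf,v6:inf,v7:inf
step 2: dist = v0:0,v1:inf,v2:5,v3:inf,v4:20,v5:inf,v6:16,v7:inf
step 3: dist = v0:0,v1:inf,v2:5,v3:inf,v4:20,v5:inf,v6:16,v7:inf
step 4: dist = v0:0,v1:inf,v2:5,v3:inf,v4:20,v5:inf,v6:16,v7:inf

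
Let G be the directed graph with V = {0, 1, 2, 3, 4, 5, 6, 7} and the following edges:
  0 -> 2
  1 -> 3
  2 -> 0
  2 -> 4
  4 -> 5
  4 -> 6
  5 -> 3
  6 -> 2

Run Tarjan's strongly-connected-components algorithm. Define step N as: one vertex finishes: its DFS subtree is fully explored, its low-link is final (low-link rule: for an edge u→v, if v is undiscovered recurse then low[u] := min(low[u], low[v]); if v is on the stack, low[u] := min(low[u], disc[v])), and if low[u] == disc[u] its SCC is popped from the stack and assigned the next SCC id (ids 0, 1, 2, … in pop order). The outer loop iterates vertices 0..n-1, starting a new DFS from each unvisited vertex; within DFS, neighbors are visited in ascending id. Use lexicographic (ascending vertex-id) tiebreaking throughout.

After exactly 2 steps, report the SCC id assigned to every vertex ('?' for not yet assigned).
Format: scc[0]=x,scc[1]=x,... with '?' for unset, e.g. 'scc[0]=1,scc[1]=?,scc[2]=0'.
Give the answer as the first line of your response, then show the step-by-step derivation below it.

scc[0]=?,scc[1]=?,scc[2]=?,scc[3]=0,scc[4]=?,scc[5]=1,scc[6]=?,scc[7]=?

step 1: low=(low[0]=0,low[1]=?,low[2]=0,low[3]=4,low[4]=2,low[5]=3,low[6]=?,low[7]=?); scc=(scc[0]=?,scc[1]=?,scc[2]=?,scc[3]=0,scc[4]=?,scc[5]=?,scc[6]=?,scc[7]=?)
step 2: low=(low[0]=0,low[1]=?,low[2]=0,low[3]=4,low[4]=2,low[5]=3,low[6]=?,low[7]=?); scc=(scc[0]=?,scc[1]=?,scc[2]=?,scc[3]=0,scc[4]=?,scc[5]=1,scc[6]=?,scc[7]=?)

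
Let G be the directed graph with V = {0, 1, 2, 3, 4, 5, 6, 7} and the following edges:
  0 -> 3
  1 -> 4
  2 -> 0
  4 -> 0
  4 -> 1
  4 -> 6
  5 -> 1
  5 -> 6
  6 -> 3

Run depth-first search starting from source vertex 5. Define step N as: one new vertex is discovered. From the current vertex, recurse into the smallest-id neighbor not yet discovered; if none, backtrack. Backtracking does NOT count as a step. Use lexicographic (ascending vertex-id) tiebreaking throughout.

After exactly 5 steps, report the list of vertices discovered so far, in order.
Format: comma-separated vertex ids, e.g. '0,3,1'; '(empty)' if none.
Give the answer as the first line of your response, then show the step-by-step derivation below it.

5,1,4,0,3

step 1: discover 5; path=5; order=5
step 2: discover 1; path=5>1; order=5,1
step 3: discover 4; path=5>1>4; order=5,1,4
step 4: discover 0; path=5>1>4>0; order=5,1,4,0
step 5: discover 3; path=5>1>4>0>3; order=5,1,4,0,3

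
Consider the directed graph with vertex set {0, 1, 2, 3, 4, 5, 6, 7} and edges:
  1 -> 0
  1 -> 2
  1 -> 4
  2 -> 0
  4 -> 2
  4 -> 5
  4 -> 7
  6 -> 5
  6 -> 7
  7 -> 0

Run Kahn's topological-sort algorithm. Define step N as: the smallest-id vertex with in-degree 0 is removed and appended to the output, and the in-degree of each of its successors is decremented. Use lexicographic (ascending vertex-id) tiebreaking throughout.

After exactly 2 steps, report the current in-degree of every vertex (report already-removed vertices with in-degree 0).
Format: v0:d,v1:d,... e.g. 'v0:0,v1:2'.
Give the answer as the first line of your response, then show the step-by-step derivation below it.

v0:2,v1:0,v2:1,v3:0,v4:0,v5:2,v6:0,v7:2

step 1: output 1; order=[1]; indeg=(2,0,1,0,0,2,0,2)
step 2: output 3; order=[1,3]; indeg=(2,0,1,0,0,2,0,2)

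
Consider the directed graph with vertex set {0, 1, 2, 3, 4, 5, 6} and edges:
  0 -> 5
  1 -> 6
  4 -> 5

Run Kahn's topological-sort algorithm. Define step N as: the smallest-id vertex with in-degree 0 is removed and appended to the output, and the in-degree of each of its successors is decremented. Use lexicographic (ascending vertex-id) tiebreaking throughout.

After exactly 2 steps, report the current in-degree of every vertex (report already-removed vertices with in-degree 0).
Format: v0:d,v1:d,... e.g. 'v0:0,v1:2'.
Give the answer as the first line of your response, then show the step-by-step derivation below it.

v0:0,v1:0,v2:0,v3:0,v4:0,v5:1,v6:0

step 1: output 0; order=[0]; indeg=(0,0,0,0,0,1,1)
step 2: output 1; order=[0,1]; indeg=(0,0,0,0,0,1,0)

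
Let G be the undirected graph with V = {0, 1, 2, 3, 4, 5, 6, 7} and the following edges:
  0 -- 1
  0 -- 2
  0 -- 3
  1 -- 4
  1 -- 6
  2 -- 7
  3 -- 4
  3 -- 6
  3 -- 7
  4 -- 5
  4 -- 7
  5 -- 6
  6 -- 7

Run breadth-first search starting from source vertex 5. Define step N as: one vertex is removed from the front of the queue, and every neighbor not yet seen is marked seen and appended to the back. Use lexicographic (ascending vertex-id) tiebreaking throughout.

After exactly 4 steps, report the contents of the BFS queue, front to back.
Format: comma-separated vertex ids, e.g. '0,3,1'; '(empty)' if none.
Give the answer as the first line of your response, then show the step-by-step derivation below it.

3,7,0

step 1: dequeue 5; queue=[4,6]; order=5
step 2: dequeue 4; queue=[6,1,3,7]; order=5,4
step 3: dequeue 6; queue=[1,3,7]; order=5,4,6
step 4: dequeue 1; queue=[3,7,0]; order=5,4,6,1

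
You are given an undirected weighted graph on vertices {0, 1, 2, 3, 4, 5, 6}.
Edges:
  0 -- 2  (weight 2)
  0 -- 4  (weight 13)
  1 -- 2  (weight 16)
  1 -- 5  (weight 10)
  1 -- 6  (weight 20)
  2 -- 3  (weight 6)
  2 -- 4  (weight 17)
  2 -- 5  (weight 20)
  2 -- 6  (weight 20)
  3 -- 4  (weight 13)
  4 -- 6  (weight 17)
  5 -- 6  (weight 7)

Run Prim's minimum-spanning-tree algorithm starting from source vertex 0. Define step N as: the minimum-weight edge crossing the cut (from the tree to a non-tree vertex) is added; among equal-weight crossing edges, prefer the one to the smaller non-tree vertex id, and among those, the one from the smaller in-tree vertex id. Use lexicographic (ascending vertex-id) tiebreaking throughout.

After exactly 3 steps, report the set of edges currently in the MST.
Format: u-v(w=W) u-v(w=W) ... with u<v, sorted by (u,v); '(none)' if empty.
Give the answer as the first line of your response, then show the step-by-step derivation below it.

0-2(w=2) 0-4(w=13) 2-3(w=6)

step 1: add edge 0-2 (w=2); MST = {0-2(w=2)}
step 2: add edge 2-3 (w=6); MST = {0-2(w=2) 2-3(w=6)}
step 3: add edge 0-4 (w=13); MST = {0-2(w=2) 0-4(w=13) 2-3(w=6)}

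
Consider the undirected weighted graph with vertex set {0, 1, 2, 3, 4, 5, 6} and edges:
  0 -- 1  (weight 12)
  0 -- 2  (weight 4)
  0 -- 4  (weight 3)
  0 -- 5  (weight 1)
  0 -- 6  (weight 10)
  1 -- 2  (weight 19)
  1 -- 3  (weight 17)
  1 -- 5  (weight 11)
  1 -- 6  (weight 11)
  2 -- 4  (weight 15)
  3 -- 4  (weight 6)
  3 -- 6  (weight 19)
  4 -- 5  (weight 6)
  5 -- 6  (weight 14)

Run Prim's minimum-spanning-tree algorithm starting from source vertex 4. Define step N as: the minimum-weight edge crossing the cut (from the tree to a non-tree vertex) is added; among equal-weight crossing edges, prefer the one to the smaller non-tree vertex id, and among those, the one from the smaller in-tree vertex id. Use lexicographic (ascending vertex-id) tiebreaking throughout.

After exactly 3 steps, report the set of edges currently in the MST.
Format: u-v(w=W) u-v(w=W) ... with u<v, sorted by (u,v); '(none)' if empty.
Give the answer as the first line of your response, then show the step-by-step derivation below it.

0-2(w=4) 0-4(w=3) 0-5(w=1)

step 1: add edge 0-4 (w=3); MST = {0-4(w=3)}
step 2: add edge 0-5 (w=1); MST = {0-4(w=3) 0-5(w=1)}
step 3: add edge 0-2 (w=4); MST = {0-2(w=4) 0-4(w=3) 0-5(w=1)}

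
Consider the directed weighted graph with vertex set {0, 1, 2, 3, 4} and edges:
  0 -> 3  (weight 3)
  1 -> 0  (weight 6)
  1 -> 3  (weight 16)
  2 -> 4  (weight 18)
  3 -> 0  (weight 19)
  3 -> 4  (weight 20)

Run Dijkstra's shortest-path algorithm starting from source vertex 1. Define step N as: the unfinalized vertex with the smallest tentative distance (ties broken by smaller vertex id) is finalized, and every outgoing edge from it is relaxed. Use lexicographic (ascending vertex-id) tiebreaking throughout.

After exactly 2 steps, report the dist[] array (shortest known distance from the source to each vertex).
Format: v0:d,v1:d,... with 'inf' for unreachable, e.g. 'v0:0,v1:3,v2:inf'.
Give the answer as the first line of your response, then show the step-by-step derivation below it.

v0:6,v1:0,v2:inf,v3:9,v4:inf

step 1: dist = v0:6,v1:0,v2:inf,v3:16,v4:inf
step 2: dist = v0:6,v1:0,v2:inf,v3:9,v4:inf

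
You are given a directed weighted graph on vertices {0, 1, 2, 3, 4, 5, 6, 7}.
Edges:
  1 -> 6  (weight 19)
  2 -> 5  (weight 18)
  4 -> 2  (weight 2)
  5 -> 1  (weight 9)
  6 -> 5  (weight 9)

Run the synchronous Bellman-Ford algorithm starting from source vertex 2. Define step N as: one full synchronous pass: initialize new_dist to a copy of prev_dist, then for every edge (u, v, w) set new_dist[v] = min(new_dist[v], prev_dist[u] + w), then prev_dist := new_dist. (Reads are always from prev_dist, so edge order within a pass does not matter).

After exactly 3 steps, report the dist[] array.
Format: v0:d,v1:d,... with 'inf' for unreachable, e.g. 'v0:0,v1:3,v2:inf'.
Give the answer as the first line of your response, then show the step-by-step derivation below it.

v0:inf,v1:27,v2:0,v3:inf,v4:inf,v5:18,v6:46,v7:inf

step 1: dist = v0:inf,v1:inf,v2:0,v3:inf,v4:inf,v5:18,v6:inf,v7:inf
step 2: dist = v0:inf,v1:27,v2:0,v3:inf,v4:inf,v5:18,v6:inf,v7:inf
step 3: dist = v0:inf,v1:27,v2:0,v3:inf,v4:inf,v5:18,v6:46,v7:inf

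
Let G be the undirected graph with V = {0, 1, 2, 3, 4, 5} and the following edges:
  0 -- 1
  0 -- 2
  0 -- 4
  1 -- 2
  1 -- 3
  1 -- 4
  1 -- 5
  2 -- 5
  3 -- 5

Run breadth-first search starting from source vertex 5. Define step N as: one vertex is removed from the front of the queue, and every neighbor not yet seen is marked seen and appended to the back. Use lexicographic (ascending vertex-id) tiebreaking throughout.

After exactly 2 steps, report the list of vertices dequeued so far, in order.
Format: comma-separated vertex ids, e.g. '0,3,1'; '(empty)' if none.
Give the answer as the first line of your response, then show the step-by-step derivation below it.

5,1

step 1: dequeue 5; queue=[1,2,3]; order=5
step 2: dequeue 1; queue=[2,3,0,4]; order=5,1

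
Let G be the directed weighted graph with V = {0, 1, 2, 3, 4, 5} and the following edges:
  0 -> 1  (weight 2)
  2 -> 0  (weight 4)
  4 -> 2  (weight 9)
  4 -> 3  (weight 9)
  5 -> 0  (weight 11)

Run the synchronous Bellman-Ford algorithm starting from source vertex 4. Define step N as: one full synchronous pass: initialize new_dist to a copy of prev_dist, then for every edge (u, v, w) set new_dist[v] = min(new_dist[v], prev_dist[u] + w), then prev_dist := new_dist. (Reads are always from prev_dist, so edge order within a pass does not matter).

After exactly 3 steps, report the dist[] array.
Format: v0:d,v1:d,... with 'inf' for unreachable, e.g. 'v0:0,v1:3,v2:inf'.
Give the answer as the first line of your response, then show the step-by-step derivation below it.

v0:13,v1:15,v2:9,v3:9,v4:0,v5:inf

step 1: dist = v0:inf,v1:inf,v2:9,v3:9,v4:0,v5:inf
step 2: dist = v0:13,v1:inf,v2:9,v3:9,v4:0,v5:inf
step 3: dist = v0:13,v1:15,v2:9,v3:9,v4:0,v5:inf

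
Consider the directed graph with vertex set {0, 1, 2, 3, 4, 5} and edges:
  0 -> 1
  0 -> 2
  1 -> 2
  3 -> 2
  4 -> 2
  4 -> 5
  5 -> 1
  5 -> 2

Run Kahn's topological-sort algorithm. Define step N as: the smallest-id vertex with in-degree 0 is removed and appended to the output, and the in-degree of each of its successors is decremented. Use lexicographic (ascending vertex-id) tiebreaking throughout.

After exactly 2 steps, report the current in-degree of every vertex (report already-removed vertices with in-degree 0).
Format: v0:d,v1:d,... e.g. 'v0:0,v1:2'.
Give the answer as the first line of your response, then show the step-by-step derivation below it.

v0:0,v1:1,v2:3,v3:0,v4:0,v5:1

step 1: output 0; order=[0]; indeg=(0,1,4,0,0,1)
step 2: output 3; order=[0,3]; indeg=(0,1,3,0,0,1)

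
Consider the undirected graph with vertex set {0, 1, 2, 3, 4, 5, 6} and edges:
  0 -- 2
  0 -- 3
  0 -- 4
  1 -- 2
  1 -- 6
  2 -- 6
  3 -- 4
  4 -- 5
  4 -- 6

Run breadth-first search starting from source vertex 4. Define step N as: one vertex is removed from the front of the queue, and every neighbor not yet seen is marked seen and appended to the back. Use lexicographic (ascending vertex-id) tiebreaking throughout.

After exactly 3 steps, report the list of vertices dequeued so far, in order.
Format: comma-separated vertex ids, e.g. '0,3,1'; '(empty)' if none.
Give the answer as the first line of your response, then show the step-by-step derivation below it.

4,0,3

step 1: dequeue 4; queue=[0,3,5,6]; order=4
step 2: dequeue 0; queue=[3,5,6,2]; order=4,0
step 3: dequeue 3; queue=[5,6,2]; order=4,0,3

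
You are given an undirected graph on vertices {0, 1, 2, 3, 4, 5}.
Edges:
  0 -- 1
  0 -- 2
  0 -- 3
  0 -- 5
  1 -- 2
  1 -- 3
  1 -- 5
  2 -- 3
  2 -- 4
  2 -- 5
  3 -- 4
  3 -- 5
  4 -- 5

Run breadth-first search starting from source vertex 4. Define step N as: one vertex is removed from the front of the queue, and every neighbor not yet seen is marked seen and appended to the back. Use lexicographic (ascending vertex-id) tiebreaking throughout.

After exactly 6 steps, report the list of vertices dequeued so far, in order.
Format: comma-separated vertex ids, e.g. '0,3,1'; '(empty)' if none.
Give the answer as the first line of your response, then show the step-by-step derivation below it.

4,2,3,5,0,1

step 1: dequeue 4; queue=[2,3,5]; order=4
step 2: dequeue 2; queue=[3,5,0,1]; order=4,2
step 3: dequeue 3; queue=[5,0,1]; order=4,2,3
step 4: dequeue 5; queue=[0,1]; order=4,2,3,5
step 5: dequeue 0; queue=[1]; order=4,2,3,5,0
step 6: dequeue 1; queue=[(empty)]; order=4,2,3,5,0,1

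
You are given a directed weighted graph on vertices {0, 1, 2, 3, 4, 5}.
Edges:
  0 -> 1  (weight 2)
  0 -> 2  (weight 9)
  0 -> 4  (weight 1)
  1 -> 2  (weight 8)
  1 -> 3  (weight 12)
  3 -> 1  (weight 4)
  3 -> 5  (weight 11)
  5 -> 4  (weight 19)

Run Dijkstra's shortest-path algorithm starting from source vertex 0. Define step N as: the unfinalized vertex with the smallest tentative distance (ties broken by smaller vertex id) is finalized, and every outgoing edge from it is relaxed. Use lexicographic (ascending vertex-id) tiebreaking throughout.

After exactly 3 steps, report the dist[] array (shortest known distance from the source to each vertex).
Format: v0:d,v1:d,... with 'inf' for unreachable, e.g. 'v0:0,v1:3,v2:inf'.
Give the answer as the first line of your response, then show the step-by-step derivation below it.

v0:0,v1:2,v2:9,v3:14,v4:1,v5:inf

step 1: dist = v0:0,v1:2,v2:9,v3:inf,v4:1,v5:inf
step 2: dist = v0:0,v1:2,v2:9,v3:inf,v4:1,v5:inf
step 3: dist = v0:0,v1:2,v2:9,v3:14,v4:1,v5:inf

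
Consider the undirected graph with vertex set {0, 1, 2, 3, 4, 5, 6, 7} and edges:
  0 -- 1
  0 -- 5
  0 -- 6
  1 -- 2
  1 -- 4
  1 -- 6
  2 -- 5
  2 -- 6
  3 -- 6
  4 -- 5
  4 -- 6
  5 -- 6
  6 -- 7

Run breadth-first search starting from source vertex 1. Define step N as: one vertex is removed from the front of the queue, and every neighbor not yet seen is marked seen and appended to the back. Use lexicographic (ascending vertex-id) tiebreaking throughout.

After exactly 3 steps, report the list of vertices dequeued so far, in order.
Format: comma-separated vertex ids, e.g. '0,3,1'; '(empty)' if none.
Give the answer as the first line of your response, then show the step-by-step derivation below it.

1,0,2

step 1: dequeue 1; queue=[0,2,4,6]; order=1
step 2: dequeue 0; queue=[2,4,6,5]; order=1,0
step 3: dequeue 2; queue=[4,6,5]; order=1,0,2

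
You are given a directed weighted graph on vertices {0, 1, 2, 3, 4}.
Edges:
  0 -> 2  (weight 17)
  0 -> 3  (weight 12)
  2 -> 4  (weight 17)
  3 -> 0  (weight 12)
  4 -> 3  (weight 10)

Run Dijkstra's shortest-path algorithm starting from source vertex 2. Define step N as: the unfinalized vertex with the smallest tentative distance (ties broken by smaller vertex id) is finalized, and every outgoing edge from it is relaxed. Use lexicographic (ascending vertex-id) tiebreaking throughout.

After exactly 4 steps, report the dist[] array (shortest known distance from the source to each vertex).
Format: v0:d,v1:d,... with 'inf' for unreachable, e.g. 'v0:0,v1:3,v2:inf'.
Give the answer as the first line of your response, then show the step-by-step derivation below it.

v0:39,v1:inf,v2:0,v3:27,v4:17

step 1: dist = v0:inf,v1:inf,v2:0,v3:inf,v4:17
step 2: dist = v0:inf,v1:inf,v2:0,v3:27,v4:17
step 3: dist = v0:39,v1:inf,v2:0,v3:27,v4:17
step 4: dist = v0:39,v1:inf,v2:0,v3:27,v4:17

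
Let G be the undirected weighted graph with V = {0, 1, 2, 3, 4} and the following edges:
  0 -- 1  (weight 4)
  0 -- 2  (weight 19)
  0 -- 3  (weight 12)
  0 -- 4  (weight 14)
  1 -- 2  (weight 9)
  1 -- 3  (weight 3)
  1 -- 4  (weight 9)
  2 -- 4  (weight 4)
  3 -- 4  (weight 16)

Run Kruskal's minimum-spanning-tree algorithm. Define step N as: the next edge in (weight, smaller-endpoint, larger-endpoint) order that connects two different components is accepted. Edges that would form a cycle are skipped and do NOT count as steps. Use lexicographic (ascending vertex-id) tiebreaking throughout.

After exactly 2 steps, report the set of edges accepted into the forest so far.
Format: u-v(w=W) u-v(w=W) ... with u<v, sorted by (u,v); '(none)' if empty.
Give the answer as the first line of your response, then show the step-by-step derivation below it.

0-1(w=4) 1-3(w=3)

step 1: add edge 1-3 (w=3); MST = {1-3(w=3)}
step 2: add edge 0-1 (w=4); MST = {0-1(w=4) 1-3(w=3)}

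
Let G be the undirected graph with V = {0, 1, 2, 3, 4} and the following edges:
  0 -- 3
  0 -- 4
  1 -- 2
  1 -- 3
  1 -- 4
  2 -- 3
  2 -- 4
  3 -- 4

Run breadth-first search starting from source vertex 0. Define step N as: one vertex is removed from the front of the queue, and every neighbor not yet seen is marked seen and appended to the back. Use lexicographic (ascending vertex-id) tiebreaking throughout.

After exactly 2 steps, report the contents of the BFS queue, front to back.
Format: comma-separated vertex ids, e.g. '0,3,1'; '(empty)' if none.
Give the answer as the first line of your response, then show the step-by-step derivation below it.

4,1,2

step 1: dequeue 0; queue=[3,4]; order=0
step 2: dequeue 3; queue=[4,1,2]; order=0,3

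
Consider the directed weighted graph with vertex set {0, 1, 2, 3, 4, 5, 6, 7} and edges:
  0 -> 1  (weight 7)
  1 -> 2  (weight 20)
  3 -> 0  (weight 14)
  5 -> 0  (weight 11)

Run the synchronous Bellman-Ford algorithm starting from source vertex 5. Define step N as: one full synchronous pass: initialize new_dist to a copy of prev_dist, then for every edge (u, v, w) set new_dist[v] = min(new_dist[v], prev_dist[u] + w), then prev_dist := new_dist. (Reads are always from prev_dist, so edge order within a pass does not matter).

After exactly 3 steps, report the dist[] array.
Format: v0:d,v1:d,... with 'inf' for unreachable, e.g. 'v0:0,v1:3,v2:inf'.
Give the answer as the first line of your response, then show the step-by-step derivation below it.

v0:11,v1:18,v2:38,v3:inf,v4:inf,v5:0,v6:inf,v7:inf

step 1: dist = v0:11,v1:inf,v2:inf,v3:inf,v4:inf,v5:0,v6:inf,v7:inf
step 2: dist = v0:11,v1:18,v2:inf,v3:inf,v4:inf,v5:0,v6:inf,v7:inf
step 3: dist = v0:11,v1:18,v2:38,v3:inf,v4:inf,v5:0,v6:inf,v7:inf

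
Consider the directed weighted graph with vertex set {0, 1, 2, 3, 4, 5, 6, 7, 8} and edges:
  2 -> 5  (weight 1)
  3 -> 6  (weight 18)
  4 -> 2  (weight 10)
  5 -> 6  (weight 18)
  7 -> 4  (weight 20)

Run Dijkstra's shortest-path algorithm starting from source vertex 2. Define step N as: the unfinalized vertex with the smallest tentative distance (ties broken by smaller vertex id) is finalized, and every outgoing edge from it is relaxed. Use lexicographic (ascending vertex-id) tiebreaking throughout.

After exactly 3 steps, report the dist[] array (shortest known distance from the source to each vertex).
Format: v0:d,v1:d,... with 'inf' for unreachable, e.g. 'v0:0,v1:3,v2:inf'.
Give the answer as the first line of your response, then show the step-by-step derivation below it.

v0:inf,v1:inf,v2:0,v3:inf,v4:inf,v5:1,v6:19,v7:inf,v8:inf

step 1: dist = v0:inf,v1:inf,v2:0,v3:inf,v4:inf,v5:1,v6:inf,v7:inf,v8:inf
step 2: dist = v0:inf,v1:inf,v2:0,v3:inf,v4:inf,v5:1,v6:19,v7:inf,v8:inf
step 3: dist = v0:inf,v1:inf,v2:0,v3:inf,v4:inf,v5:1,v6:19,v7:inf,v8:inf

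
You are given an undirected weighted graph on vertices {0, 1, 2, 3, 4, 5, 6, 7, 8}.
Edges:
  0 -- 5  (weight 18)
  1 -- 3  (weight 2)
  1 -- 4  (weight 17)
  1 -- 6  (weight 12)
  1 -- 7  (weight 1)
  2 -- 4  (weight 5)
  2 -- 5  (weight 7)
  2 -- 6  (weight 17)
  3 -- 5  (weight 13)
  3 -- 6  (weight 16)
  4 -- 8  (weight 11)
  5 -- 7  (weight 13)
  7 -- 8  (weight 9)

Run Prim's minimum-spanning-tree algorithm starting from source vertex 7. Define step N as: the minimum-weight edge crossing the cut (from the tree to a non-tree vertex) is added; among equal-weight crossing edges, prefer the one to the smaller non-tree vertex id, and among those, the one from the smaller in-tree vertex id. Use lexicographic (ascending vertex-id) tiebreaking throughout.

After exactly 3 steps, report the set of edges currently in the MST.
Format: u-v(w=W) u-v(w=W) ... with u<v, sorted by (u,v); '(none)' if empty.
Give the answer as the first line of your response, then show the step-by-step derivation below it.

1-3(w=2) 1-7(w=1) 7-8(w=9)

step 1: add edge 1-7 (w=1); MST = {1-7(w=1)}
step 2: add edge 1-3 (w=2); MST = {1-3(w=2) 1-7(w=1)}
step 3: add edge 7-8 (w=9); MST = {1-3(w=2) 1-7(w=1) 7-8(w=9)}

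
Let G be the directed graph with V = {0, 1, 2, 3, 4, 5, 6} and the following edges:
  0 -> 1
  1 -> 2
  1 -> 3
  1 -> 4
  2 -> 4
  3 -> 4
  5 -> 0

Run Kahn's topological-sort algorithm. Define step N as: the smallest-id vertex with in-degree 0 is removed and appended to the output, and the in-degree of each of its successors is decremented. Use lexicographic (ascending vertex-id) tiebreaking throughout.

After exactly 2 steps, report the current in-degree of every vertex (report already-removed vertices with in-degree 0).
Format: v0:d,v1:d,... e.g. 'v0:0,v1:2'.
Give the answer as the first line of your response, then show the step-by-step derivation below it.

v0:0,v1:0,v2:1,v3:1,v4:3,v5:0,v6:0

step 1: output 5; order=[5]; indeg=(0,1,1,1,3,0,0)
step 2: output 0; order=[5,0]; indeg=(0,0,1,1,3,0,0)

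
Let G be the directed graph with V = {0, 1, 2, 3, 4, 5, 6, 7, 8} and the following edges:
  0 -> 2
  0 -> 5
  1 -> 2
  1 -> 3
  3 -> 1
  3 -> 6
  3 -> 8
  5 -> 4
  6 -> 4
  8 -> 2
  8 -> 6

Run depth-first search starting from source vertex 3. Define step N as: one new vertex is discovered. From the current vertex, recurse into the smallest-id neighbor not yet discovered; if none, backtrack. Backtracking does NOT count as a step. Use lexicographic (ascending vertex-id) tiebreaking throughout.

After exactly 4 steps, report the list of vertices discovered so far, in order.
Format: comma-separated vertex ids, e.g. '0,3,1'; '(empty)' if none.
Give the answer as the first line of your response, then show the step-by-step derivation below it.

3,1,2,6

step 1: discover 3; path=3; order=3
step 2: discover 1; path=3>1; order=3,1
step 3: discover 2; path=3>1>2; order=3,1,2
step 4: discover 6; path=3>6; order=3,1,2,6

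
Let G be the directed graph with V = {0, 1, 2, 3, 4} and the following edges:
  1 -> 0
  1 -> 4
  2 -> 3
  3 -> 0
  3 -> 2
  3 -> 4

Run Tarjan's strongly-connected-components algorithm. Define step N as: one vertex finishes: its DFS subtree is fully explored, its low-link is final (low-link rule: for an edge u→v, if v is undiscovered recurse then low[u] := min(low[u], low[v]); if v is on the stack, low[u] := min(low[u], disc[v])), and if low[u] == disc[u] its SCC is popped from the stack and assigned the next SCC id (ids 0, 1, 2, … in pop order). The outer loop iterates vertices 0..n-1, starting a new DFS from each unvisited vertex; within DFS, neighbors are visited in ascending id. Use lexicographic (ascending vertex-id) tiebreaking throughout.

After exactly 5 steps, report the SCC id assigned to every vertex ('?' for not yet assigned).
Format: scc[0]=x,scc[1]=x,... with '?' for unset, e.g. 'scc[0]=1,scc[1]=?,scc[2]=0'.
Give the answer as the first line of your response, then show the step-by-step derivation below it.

scc[0]=0,scc[1]=2,scc[2]=3,scc[3]=3,scc[4]=1

step 1: low=(low[0]=0,low[1]=?,low[2]=?,low[3]=?,low[4]=?); scc=(scc[0]=0,scc[1]=?,scc[2]=?,scc[3]=?,scc[4]=?)
step 2: low=(low[0]=0,low[1]=1,low[2]=?,low[3]=?,low[4]=2); scc=(scc[0]=0,scc[1]=?,scc[2]=?,scc[3]=?,scc[4]=1)
step 3: low=(low[0]=0,low[1]=1,low[2]=?,low[3]=?,low[4]=2); scc=(scc[0]=0,scc[1]=2,scc[2]=?,scc[3]=?,scc[4]=1)
step 4: low=(low[0]=0,low[1]=1,low[2]=3,low[3]=3,low[4]=2); scc=(scc[0]=0,scc[1]=2,scc[2]=?,scc[3]=?,scc[4]=1)
step 5: low=(low[0]=0,low[1]=1,low[2]=3,low[3]=3,low[4]=2); scc=(scc[0]=0,scc[1]=2,scc[2]=3,scc[3]=3,scc[4]=1)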